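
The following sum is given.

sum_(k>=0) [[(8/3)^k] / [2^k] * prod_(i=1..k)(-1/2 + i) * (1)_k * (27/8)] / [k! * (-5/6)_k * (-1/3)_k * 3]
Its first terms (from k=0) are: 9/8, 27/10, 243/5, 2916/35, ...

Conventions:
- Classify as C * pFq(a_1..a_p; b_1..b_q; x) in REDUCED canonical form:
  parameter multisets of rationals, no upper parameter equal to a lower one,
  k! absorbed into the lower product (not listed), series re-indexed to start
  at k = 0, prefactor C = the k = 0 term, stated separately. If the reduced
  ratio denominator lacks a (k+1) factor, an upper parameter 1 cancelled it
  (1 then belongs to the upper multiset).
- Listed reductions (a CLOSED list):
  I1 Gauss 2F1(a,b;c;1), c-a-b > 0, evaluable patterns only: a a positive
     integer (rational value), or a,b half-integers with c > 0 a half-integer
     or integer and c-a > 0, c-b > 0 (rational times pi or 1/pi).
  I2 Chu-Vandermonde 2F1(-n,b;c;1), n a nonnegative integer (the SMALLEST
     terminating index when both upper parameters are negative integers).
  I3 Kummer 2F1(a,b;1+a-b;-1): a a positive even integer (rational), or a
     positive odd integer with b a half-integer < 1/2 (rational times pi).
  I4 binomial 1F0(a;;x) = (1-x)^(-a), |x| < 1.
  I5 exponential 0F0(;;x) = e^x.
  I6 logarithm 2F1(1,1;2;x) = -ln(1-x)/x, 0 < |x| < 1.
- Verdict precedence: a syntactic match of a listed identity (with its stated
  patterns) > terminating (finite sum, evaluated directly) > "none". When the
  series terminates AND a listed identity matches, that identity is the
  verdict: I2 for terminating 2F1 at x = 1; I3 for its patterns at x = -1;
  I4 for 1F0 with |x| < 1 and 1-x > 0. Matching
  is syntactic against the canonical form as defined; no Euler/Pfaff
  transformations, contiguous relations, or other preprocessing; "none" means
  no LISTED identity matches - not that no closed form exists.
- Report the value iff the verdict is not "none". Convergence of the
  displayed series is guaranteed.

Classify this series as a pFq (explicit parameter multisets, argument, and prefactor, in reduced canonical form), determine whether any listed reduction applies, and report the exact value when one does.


This is 9/8 * 2F2(1/2, 1; -5/6, -1/3; 4/3) in reduced canonical form. Verdict: none. No listed pattern accepts 2F2(1/2, 1; -5/6, -1/3; 4/3).

Structural cue: t_0 being 9/8, the two k-th powers (C = 9/8, x = 4/3) combine into one argument.
Term ratio: r(k) = (4/3) * (k+1/2) (k+1) / [(k-5/6) (k-1/3) (k+1)] ; factor over Q: parameters, x = (4/3), and C = 9/8.


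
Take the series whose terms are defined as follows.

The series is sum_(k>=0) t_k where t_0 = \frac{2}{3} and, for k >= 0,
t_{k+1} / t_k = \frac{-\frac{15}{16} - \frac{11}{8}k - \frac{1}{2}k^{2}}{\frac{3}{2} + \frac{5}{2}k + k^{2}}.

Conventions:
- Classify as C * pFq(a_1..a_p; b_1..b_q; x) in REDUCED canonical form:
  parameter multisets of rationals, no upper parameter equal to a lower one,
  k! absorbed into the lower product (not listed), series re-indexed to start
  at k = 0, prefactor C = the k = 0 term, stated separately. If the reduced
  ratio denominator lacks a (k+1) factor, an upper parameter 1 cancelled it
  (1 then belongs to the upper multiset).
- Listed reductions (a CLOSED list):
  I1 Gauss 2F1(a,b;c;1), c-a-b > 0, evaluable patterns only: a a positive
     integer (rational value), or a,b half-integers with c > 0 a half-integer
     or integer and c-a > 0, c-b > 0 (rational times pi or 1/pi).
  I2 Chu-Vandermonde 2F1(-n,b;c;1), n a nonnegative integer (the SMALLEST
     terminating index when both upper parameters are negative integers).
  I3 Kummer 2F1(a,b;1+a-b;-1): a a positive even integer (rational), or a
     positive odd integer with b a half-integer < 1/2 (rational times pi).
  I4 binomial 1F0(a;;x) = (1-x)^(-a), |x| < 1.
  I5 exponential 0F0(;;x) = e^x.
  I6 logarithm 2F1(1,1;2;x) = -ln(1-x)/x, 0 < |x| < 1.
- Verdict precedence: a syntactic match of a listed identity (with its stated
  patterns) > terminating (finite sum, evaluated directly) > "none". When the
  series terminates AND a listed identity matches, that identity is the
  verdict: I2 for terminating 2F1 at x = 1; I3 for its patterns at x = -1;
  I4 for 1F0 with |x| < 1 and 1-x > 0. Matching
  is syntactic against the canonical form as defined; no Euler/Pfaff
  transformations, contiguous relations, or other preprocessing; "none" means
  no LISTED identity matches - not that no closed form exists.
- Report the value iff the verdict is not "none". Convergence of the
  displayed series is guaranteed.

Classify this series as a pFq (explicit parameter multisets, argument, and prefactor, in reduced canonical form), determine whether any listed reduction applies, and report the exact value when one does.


At argument -\frac{1}{2}: a 1F0 with upper {\frac{5}{4}}, lower {-}, scaled by C = \frac{2}{3}. Verdict at x = -\frac{1}{2}: binomial (I4) matches (the 1F0 binomial series: exponent -5/4, x = -\frac{1}{2}). Its exact value is \frac{2}{3} \cdot \left(\frac{3}{2}\right)^{-\frac{5}{4}}.

Structural cue: x = -\frac{1}{2} and cancel k + 3/2 from the displayed ratio first; then C = 2/3, x = -1/2.
Term ratio: r(k) = -\frac{1}{2} * (k+\frac{5}{4}) / [(k+1)] - rational in k, leading ratio -\frac{1}{2}; with t_0 = \frac{2}{3}, classification follows.


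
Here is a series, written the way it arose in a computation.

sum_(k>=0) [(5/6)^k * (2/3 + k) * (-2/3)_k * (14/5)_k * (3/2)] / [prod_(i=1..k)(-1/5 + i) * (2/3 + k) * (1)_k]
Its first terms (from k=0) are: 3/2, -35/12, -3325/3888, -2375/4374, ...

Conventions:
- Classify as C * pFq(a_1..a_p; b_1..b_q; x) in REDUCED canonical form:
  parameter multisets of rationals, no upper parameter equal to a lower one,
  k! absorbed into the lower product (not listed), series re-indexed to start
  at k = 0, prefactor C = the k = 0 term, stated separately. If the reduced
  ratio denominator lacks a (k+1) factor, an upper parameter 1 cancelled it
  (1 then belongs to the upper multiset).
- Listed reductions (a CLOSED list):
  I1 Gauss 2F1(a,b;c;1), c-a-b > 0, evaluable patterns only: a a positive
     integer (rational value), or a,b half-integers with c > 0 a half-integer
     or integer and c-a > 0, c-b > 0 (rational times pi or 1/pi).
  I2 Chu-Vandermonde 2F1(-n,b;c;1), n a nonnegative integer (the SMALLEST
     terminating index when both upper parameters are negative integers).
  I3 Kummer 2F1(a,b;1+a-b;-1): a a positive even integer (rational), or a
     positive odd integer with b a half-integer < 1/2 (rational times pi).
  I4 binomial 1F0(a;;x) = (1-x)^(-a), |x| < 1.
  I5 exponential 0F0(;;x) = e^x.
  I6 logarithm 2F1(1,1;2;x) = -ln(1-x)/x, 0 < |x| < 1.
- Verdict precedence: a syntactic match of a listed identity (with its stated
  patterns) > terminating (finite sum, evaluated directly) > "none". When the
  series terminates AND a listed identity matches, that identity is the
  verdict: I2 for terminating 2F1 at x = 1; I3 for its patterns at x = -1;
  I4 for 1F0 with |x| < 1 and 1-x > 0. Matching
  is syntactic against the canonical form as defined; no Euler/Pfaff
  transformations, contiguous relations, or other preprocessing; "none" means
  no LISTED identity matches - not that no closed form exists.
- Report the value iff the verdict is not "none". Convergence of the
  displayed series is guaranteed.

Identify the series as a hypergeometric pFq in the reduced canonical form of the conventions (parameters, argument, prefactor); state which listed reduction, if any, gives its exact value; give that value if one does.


With C = 3/2: the canonical form is 2F1(-2/3, 14/5; 4/5; 5/6). Verdict: none (x = 5/6): each listed identity misses the multisets {-2/3, 14/5} ; {4/5}.

The tell: t_0 = 3/2 here, and striking the common factor k + 2/3 reduces the term (C = 3/2, x = 5/6).
Ratio: r(k) = (5/6) * (k-2/3) (k+14/5) / [(k+4/5) (k+1)] - rational in k, leading ratio (5/6); with t_0 = 3/2, classification follows.


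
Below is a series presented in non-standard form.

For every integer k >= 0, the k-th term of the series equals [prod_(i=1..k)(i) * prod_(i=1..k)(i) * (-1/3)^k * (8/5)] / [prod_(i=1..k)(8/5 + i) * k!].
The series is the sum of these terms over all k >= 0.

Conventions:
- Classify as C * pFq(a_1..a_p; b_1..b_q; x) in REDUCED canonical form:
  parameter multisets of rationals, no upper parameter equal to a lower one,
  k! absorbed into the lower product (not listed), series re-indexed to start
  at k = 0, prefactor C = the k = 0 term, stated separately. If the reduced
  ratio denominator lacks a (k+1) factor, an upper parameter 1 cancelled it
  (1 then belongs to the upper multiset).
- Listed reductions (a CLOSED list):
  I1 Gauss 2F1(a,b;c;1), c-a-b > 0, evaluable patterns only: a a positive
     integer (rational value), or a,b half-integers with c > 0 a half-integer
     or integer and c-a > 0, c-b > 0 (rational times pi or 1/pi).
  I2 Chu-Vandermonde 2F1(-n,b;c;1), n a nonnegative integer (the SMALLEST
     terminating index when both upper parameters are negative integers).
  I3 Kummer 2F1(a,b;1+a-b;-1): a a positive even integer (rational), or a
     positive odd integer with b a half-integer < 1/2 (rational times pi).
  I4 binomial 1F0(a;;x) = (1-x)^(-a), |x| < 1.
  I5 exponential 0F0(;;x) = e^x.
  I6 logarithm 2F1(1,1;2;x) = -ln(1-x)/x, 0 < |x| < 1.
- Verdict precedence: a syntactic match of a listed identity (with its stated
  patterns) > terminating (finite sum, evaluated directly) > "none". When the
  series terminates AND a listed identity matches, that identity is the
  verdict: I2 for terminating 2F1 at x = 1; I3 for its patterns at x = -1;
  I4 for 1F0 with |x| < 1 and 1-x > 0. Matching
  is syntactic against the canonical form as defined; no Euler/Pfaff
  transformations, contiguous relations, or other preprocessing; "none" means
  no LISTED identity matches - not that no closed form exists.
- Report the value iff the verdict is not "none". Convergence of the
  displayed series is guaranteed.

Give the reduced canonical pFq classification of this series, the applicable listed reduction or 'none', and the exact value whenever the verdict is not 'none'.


With C = 8/5: the canonical form is 2F1(1, 1; 13/5; -1/3). Verdict: none. A 2F1 with upper {1, 1} fits none of I1-I6 at x = -1/3; the sum runs forever.

Structural cue: t_0 being 8/5, the lower running product (C = 8/5) is a rising factorial.
Consecutive-term ratio: r(k) = (-1/3) * (k+1) (k+1) / [(k+13/5) (k+1)] - rational in k. x = (-1/3); t_0 = 8/5; negate the roots.


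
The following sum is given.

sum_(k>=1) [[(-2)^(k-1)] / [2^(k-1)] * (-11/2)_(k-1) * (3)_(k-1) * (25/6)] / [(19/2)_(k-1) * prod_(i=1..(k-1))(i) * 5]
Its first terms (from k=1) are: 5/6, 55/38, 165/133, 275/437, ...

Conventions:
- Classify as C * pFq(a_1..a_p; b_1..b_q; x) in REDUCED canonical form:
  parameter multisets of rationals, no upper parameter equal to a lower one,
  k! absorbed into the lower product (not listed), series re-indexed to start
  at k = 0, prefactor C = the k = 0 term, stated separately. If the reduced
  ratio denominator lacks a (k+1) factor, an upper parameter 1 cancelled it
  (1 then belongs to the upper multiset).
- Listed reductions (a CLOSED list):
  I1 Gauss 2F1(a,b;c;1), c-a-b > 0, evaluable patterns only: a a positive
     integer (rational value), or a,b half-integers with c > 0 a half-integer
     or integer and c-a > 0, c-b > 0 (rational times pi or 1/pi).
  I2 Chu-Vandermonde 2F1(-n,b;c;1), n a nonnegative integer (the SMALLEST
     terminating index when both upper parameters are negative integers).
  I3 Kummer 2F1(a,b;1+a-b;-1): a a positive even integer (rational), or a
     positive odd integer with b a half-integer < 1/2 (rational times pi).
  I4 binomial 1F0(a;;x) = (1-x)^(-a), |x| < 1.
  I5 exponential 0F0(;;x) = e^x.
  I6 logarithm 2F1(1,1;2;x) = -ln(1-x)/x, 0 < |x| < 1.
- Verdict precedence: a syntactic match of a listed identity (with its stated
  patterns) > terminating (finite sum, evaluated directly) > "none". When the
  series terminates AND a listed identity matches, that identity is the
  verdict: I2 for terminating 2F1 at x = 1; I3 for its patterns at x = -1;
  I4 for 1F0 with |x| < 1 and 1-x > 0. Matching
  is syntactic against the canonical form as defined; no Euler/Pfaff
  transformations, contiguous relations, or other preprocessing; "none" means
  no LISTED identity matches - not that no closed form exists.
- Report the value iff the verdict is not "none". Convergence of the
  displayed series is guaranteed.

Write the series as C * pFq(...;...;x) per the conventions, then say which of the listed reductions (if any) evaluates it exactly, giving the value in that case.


At argument -1: a 2F1 with upper {-11/2, 3}, lower {19/2}, scaled by C = 5/6. Verdict: Kummer (I3) fires (x = -1; c = 19/2 equals 1+a-b for upper {-11/2, 3}: listed pattern). Its exact value is (182325/131072) * pi.

Structural cue: x = (-1) and the product of the first k integers (prefactor 5/6) is k!.
Consecutive-term ratio: r(k) = (-1) * (k-11/2) (k+3) / [(k+19/2) (k+1)] - rational in k. x = (-1); t_0 = 5/6; negate the roots.


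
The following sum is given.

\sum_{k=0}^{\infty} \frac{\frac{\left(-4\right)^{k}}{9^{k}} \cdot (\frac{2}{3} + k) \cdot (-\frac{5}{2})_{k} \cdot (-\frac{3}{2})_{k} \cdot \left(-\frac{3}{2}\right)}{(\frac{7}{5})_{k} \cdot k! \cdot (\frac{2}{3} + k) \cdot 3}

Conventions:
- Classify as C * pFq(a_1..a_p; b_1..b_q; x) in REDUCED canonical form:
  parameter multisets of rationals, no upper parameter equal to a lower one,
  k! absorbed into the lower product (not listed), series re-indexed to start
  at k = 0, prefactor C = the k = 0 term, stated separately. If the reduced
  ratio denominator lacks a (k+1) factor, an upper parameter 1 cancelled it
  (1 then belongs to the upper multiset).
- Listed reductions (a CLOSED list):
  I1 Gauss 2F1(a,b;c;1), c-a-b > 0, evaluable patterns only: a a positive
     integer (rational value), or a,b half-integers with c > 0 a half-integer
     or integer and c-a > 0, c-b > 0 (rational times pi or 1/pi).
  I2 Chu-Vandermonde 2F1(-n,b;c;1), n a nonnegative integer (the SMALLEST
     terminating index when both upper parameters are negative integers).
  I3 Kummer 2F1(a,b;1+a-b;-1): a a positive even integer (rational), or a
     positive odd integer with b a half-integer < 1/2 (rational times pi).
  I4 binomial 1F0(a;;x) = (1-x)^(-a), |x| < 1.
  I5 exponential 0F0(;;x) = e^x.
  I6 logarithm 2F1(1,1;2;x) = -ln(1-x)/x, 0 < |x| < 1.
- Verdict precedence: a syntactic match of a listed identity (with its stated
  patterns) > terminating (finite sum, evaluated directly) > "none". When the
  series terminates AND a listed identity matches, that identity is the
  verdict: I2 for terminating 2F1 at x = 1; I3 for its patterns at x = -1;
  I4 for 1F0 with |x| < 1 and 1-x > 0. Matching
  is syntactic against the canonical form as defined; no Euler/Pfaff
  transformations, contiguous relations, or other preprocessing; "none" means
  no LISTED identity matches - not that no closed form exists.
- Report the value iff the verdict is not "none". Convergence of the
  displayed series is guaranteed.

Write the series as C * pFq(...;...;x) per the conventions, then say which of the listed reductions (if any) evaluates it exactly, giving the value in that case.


With C = -\frac{1}{2}: the canonical form is 2F1(-\frac{5}{2}, -\frac{3}{2}; \frac{7}{5}; -\frac{4}{9}). Verdict: none - this 2F1 at x = -\frac{4}{9} matches no listed pattern, and upper {-\frac{5}{2}, -\frac{3}{2}} holds no stopper.

Structural cue: t_0 = -\frac{1}{2} here, and striking the common factor k + 2/3 reduces the term (prefactor -1/2).
Adjacent-term ratio: r(k) = -\frac{4}{9} * (k-\frac{5}{2}) (k-\frac{3}{2}) / [(k+\frac{7}{5}) (k+1)] ; factor over Q: parameters, x = -\frac{4}{9}, and C = -\frac{1}{2}.


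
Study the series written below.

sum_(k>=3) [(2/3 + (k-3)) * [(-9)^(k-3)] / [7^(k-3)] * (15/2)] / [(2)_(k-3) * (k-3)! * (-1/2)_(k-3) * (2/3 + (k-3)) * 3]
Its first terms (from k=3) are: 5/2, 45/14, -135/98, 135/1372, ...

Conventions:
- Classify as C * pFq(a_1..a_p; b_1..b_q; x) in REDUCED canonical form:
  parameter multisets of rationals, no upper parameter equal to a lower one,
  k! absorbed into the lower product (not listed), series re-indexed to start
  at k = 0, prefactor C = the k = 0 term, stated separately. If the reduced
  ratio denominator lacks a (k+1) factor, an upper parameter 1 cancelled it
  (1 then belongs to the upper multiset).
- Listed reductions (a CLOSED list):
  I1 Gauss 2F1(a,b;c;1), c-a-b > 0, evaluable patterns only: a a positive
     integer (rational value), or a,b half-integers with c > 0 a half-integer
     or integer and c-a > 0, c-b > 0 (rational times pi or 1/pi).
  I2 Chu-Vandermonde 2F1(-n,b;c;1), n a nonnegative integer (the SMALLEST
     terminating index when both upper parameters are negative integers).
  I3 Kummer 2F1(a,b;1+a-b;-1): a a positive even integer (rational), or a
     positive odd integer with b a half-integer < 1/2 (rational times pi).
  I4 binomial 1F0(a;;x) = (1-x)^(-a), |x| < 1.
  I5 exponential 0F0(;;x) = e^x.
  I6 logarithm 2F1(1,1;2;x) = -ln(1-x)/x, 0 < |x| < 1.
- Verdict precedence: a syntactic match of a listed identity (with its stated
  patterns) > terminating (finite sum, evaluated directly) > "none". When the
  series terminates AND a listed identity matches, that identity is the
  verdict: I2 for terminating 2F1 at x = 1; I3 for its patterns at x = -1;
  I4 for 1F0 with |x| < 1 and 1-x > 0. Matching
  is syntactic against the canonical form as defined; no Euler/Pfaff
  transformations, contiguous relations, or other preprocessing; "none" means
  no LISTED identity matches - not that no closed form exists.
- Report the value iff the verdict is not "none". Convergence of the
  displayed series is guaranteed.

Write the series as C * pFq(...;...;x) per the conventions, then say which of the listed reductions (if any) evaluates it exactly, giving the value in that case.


Reduced: x = -9/7, 0F2, upper = {-}, lower = {-1/2, 2}, C = 5/2. Verdict: no listed reduction: x = -9/7 and upper {-} fail every I1-I6 pattern.

The tell: t_0 being 5/2, the two geometric factors (C = 5/2) combine into one argument.
Adjacent-term ratio: r(k) = (-9/7) * 1 / [(k-1/2) (k+2) (k+1)] - rational in k, leading ratio (-9/7); with t_0 = 5/2, classification follows.


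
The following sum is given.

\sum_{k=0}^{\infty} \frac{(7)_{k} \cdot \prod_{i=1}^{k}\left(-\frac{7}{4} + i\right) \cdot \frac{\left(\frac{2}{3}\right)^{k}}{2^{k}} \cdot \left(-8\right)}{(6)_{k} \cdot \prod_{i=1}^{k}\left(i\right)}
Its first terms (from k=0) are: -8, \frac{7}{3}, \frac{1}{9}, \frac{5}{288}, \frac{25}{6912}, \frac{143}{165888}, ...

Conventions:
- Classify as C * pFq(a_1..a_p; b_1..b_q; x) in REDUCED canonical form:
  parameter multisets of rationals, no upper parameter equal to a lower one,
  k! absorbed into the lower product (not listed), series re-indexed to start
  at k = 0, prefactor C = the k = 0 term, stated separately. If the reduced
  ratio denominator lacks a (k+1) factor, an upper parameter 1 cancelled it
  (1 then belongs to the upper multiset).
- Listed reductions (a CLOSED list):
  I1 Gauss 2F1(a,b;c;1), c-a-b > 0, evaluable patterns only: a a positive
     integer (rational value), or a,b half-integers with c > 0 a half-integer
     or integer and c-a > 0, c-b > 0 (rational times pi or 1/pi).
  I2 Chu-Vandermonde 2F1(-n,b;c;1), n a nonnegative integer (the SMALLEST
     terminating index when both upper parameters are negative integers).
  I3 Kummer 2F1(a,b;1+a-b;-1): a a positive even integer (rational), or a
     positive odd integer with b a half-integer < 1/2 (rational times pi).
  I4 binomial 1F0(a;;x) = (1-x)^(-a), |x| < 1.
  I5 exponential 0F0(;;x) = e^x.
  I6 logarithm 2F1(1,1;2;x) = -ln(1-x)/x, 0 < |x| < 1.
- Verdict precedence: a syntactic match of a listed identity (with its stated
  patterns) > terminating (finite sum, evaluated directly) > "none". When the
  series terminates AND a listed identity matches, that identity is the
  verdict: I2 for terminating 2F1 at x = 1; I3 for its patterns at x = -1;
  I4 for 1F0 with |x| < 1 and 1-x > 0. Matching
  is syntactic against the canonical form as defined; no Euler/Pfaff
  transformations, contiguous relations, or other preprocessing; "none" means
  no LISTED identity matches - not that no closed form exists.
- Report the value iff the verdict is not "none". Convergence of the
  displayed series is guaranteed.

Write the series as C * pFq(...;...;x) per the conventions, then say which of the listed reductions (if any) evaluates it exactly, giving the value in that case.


This is -8 * 2F1(-\frac{3}{4}, 7; 6; \frac{1}{3}) in reduced canonical form. Verdict: none. Every listed pattern misses the 2F1 form at \frac{1}{3}, upper {-\frac{3}{4}, 7}.

First insight: from the first term -8: the two k-th powers (C = -8, x = 1/3) combine into one argument.
Ratio: r(k) = \frac{1}{3} * (k-\frac{3}{4}) (k+7) / [(k+6) (k+1)] - rational in k, leading ratio \frac{1}{3}; with t_0 = -8, classification follows.


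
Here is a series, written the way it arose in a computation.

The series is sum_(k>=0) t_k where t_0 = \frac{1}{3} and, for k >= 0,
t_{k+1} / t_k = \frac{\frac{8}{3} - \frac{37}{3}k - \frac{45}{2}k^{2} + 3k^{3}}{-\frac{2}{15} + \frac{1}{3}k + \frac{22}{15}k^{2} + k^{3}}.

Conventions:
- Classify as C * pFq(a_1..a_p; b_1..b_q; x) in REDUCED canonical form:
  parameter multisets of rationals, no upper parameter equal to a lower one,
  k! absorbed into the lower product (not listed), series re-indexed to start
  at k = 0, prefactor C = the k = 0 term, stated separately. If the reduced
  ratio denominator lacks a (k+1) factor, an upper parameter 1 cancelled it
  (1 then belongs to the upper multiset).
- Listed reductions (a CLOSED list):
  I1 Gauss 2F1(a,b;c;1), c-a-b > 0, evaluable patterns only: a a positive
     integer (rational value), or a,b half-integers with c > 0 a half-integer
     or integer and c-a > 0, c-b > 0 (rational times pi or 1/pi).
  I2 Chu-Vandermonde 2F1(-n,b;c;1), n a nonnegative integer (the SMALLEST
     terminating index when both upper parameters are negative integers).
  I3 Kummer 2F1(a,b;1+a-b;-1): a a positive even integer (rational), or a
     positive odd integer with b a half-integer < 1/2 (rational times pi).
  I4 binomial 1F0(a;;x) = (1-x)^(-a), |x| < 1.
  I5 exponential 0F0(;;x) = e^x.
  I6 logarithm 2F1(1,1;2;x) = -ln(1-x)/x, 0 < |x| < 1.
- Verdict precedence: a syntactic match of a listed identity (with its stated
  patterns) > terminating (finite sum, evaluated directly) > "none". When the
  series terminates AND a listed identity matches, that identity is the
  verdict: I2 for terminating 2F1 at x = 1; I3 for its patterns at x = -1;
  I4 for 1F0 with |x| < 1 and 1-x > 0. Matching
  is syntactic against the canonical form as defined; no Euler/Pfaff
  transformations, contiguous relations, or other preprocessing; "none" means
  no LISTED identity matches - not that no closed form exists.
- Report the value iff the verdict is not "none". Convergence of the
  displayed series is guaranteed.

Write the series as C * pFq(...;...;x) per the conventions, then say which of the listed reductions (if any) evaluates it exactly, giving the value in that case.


With C = \frac{1}{3}: the canonical form is 2F1(-8, -\frac{1}{6}; -\frac{1}{5}; 3). Verdict: terminating - no listed pattern fits, but -8 in the upper list cuts the series at k = 8; direct evaluation. Sum: \frac{4018942429}{50429952}.

The tell: from the first term \frac{1}{3}: the ratio is unreduced: k + 2/3 divides both sides (C = 1/3, x = 3).
Term ratio: r(k) = 3 * (k-8) (k-\frac{1}{6}) / [(k-\frac{1}{5}) (k+1)] - rational in k. x = 3; t_0 = \frac{1}{3}; negate the roots.


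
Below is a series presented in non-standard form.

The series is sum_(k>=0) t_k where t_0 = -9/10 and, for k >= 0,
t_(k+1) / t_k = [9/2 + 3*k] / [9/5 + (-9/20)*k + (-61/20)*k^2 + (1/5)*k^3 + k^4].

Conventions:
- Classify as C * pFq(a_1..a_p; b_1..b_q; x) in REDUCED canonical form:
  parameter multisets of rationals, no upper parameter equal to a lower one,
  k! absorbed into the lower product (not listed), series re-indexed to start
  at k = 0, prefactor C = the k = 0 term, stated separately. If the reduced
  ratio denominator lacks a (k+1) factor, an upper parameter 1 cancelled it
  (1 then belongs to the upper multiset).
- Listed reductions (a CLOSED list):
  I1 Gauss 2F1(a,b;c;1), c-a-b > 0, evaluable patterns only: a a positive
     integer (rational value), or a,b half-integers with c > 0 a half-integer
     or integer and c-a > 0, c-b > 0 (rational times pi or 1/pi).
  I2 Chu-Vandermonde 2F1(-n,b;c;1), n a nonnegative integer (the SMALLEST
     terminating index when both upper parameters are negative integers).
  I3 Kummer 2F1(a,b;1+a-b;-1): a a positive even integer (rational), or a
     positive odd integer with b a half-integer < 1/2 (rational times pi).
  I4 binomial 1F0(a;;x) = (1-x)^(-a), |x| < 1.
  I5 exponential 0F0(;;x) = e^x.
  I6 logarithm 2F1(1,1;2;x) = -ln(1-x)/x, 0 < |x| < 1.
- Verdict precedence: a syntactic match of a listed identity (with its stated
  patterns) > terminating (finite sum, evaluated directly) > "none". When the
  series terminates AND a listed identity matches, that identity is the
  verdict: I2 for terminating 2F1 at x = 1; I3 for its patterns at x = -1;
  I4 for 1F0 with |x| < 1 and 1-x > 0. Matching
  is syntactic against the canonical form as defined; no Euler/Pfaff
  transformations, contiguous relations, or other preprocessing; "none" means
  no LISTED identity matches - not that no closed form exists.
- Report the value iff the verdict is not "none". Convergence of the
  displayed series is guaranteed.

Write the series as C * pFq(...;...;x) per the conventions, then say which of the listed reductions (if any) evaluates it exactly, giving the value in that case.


The series (x = 3) is 0F2: upper {-}, lower {-3/2, -4/5}, prefactor -9/10. Verdict: none - at argument 3 the multisets {-} ; {-3/2, -4/5} match no listed identity.

First insight: with t_0 = -9/10, factor the ratio over Q (C = -9/10): negated roots = parameters.
Term ratio: r(k) = 3 * 1 / [(k-3/2) (k-4/5) (k+1)] - poly over poly, x = 3 from leading terms; C = -9/10 at k = 0.


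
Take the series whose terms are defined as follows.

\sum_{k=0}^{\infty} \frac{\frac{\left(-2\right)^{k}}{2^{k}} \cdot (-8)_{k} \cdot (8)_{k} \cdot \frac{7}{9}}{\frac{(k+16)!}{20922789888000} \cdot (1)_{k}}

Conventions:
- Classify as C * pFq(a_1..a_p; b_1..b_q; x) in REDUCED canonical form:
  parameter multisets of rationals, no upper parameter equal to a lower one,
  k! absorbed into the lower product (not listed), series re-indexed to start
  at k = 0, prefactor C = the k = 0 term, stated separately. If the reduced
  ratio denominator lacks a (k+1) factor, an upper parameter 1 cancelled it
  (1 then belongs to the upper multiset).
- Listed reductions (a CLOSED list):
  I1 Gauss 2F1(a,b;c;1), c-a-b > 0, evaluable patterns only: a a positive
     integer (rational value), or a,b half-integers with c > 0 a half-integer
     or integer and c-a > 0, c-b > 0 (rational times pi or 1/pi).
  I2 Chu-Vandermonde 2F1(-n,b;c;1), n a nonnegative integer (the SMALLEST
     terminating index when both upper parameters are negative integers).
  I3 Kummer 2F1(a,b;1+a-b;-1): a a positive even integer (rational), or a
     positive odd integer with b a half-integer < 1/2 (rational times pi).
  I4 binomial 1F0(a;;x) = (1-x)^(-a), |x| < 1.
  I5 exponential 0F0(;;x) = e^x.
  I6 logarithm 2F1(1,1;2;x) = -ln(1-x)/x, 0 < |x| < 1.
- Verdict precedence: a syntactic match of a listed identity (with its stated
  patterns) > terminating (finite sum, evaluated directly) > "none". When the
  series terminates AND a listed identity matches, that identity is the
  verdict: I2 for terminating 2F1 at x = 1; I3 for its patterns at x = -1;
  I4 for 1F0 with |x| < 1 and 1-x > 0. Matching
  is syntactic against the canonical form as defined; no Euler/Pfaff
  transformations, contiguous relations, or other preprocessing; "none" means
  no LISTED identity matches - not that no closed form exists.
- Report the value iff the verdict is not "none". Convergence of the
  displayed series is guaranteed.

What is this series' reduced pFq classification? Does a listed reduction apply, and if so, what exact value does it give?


This is \frac{7}{9} * 2F1(-8, 8; 17; -1) in reduced canonical form. Verdict: the Kummer evaluation I3 applies (x = -1; c = 17 equals 1+a-b for upper {-8, 8}: listed pattern). Exact value: \frac{182}{9}.

Structural cue: t_0 = \frac{7}{9} here, and (1)_k (C = 7/9) is k! itself.
Term ratio: r(k) = -1 * (k-8) (k+8) / [(k+17) (k+1)] - rational; roots negated = parameters, x = -1, C = \frac{7}{9}.


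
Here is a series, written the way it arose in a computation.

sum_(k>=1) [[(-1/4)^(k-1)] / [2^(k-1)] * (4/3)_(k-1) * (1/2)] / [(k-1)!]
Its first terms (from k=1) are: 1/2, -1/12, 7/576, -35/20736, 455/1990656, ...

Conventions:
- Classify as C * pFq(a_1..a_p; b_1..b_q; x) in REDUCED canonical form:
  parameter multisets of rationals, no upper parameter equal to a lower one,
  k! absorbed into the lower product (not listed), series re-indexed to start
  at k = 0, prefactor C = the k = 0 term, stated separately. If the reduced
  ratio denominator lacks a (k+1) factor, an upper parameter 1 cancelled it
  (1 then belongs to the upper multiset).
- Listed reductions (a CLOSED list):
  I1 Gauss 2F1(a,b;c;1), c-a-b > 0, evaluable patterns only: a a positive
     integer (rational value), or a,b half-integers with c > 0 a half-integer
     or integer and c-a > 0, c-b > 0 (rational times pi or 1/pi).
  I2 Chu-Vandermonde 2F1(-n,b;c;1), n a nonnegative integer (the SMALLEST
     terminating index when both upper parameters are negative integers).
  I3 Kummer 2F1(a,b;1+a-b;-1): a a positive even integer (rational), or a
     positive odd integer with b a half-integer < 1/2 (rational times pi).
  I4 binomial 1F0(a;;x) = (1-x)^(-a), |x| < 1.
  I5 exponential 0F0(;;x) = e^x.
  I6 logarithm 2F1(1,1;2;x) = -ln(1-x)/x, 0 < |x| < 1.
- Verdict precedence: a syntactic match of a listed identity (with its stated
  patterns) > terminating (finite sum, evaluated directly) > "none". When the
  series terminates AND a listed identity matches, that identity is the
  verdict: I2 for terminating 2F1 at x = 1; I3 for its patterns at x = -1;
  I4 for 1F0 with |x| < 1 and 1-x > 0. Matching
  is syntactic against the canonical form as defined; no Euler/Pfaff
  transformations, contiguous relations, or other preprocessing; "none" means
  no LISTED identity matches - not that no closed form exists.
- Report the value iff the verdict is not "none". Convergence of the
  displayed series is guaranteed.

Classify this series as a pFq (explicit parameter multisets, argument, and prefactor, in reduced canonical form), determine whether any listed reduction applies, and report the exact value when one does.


The series (x = -1/8) is 1F0: upper {4/3}, lower {-}, prefactor 1/2. Verdict at x = -1/8: the I4 binomial reduction matches (the 1F0 binomial series: exponent -4/3, x = -1/8). Exact value: (1/2) * (9/8)^(-4/3).

Key observation: x = (-1/8) and the two k-th powers (C = 1/2, x = -1/8) combine into one argument.
Consecutive-term ratio: r(k) = (-1/8) * (k+4/3) / [(k+1)] - rational in k, leading ratio (-1/8); with t_0 = 1/2, classification follows.


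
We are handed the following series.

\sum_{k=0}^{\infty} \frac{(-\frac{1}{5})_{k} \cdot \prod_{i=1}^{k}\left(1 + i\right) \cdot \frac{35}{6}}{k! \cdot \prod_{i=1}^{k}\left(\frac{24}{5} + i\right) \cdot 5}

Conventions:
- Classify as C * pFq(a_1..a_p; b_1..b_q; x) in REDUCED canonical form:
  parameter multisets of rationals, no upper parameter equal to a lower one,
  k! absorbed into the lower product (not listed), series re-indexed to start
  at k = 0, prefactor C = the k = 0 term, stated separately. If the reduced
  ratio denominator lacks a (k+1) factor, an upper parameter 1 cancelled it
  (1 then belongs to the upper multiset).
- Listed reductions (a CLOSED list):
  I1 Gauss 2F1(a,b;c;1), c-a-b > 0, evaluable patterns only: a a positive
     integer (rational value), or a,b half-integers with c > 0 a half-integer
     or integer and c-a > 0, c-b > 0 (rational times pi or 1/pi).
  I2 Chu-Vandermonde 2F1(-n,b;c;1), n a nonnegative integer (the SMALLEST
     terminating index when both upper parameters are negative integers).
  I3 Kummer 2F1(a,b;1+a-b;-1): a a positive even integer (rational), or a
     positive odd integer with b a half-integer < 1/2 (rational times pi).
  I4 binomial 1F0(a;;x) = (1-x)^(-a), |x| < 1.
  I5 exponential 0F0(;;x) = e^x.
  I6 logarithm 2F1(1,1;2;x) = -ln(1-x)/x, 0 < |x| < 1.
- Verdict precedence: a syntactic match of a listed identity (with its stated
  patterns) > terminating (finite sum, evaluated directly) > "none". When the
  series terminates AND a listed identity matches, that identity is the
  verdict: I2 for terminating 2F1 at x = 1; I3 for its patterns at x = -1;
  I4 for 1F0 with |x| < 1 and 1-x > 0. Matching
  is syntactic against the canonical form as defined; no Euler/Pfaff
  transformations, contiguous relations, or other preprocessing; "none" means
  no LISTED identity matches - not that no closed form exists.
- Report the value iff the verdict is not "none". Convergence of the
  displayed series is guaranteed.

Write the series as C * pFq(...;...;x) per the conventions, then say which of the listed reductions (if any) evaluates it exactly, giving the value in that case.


This is \frac{7}{6} * 2F1(-\frac{1}{5}, 2; \frac{29}{5}; 1) in reduced canonical form. Verdict: Gauss's theorem (I1) applies (x = 1: the Gamma ratio telescopes since c-a-b = 4 > 0 and a = 2 in Z>0). Sum: \frac{133}{125}.

Key step: t_0 = \frac{7}{6} here, and the lower running product (C = 7/6) is a rising factorial.
Term ratio: r(k) = 1 * (k-\frac{1}{5}) (k+2) / [(k+\frac{29}{5}) (k+1)] - rational in k. x = 1; t_0 = \frac{7}{6}; negate the roots.


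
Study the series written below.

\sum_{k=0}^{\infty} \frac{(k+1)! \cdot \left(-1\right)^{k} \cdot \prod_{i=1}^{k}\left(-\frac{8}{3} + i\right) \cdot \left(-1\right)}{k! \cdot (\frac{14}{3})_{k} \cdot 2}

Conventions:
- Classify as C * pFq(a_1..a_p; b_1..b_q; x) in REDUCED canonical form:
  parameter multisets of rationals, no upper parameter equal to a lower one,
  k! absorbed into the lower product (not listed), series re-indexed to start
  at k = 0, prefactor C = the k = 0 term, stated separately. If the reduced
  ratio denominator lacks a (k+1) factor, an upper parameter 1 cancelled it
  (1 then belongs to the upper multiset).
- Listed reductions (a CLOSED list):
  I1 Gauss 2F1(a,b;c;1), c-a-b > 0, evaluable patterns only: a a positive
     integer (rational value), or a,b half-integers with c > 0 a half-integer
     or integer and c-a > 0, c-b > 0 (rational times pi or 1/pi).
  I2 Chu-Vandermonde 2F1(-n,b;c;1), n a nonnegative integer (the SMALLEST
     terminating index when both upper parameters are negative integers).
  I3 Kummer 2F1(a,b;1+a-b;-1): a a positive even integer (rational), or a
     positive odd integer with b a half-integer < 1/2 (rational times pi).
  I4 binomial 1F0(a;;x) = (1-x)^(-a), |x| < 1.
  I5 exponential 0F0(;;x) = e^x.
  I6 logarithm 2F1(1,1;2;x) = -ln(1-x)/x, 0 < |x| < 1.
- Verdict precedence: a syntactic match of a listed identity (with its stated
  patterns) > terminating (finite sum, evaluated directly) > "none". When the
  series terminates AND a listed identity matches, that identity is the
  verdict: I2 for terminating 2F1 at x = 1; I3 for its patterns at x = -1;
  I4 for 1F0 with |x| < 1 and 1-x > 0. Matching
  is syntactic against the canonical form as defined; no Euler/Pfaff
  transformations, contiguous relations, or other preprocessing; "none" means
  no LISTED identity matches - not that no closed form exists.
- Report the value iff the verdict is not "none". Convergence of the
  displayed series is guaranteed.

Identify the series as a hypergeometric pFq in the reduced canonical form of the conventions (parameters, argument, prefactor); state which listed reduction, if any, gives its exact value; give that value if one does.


With C = -\frac{1}{2}: the canonical form is 2F1(-\frac{5}{3}, 2; \frac{14}{3}; -1). Verdict (x = -1): Kummer's theorem (I3) applies (x = -1; c = \frac{14}{3} equals 1+a-b for upper {-\frac{5}{3}, 2}: listed pattern). Exact value: -\frac{11}{12}.

The tell: t_0 = -\frac{1}{2} here, and the factorial ratio (C = -1/2) (k+a-1)!/(a-1)! is a rising factorial (a)_k.
Adjacent-term ratio: r(k) = -1 * (k-\frac{5}{3}) (k+2) / [(k+\frac{14}{3}) (k+1)] - rational in k, leading ratio -1; with t_0 = -\frac{1}{2}, classification follows.


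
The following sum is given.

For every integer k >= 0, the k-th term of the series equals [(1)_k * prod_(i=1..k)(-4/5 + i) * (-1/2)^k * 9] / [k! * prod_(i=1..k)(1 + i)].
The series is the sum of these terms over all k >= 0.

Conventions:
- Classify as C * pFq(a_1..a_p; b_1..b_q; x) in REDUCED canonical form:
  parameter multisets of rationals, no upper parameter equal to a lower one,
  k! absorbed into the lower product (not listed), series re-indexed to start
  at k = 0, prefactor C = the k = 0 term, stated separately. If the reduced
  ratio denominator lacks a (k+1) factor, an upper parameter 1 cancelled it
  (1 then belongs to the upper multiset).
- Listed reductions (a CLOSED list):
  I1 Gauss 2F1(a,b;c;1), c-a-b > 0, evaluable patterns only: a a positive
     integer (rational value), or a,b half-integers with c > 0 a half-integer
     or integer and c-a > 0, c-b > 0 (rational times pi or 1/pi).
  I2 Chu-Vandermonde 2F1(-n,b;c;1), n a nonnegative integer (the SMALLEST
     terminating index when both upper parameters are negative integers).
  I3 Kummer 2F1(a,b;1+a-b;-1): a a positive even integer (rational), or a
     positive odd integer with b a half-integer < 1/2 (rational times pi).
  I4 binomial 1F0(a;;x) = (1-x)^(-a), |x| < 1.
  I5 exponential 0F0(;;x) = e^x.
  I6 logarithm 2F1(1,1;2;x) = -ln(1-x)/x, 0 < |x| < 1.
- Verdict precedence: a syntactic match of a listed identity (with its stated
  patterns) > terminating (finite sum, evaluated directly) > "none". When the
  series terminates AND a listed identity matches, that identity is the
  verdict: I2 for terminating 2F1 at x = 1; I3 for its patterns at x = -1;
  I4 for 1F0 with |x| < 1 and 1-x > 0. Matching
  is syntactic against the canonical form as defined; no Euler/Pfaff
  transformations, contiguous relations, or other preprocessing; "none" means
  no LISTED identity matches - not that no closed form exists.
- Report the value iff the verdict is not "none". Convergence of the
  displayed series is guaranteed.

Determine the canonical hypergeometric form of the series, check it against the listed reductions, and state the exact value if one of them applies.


Classification (C = 9): 2F1 with upper {1/5, 1}, lower {2}, argument x = -1/2. Verdict: none - this 2F1 at x = -1/2 matches no listed pattern, and upper {1/5, 1} holds no stopper.

The tell: from the first term 9: the running product (C = 9) telescopes to a rising factorial.
Adjacent-term ratio: r(k) = (-1/2) * (k+1/5) (k+1) / [(k+2) (k+1)] - poly over poly, x = (-1/2) from leading terms; C = 9 at k = 0.


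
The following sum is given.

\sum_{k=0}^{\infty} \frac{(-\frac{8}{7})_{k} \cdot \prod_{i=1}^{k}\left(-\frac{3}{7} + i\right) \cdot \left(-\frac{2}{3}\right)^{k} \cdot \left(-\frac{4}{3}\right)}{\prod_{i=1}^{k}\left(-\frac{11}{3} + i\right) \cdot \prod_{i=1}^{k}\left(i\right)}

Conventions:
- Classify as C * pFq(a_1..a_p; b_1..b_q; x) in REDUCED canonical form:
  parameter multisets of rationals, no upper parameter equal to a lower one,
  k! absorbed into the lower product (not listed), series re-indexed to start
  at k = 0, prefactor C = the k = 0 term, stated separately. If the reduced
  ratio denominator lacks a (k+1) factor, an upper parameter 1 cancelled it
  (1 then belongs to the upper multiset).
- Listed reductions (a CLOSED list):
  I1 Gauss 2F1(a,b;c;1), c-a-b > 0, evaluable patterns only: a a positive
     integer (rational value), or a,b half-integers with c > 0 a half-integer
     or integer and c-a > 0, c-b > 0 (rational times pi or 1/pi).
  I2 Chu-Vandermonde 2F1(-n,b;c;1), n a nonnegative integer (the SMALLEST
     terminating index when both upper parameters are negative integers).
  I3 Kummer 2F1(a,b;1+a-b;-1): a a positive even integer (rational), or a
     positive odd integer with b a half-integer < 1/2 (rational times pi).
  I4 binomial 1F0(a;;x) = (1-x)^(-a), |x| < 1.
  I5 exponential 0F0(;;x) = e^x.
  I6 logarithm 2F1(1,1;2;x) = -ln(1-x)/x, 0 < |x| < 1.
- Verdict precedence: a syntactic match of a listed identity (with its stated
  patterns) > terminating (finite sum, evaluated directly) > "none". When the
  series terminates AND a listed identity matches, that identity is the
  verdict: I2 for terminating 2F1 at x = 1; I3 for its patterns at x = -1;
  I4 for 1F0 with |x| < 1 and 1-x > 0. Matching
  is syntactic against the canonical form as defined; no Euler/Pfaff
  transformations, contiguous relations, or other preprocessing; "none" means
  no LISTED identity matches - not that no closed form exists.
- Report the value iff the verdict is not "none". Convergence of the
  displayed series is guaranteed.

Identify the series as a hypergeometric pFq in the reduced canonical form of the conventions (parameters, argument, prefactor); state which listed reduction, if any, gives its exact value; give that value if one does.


Canonical form: C = -\frac{4}{3} times 2F1 with upper {-\frac{8}{7}, \frac{4}{7}}, lower {-\frac{8}{3}}, x = -\frac{2}{3}. Verdict: none - at argument -\frac{2}{3} the multisets {-\frac{8}{7}, \frac{4}{7}} ; {-\frac{8}{3}} match no listed identity.

First insight: x = -\frac{2}{3} and the lower running product (C = -4/3) is a rising factorial.
Ratio: r(k) = -\frac{2}{3} * (k-\frac{8}{7}) (k+\frac{4}{7}) / [(k-\frac{8}{3}) (k+1)] - rational in k, leading ratio -\frac{2}{3}; with t_0 = -\frac{4}{3}, classification follows.
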